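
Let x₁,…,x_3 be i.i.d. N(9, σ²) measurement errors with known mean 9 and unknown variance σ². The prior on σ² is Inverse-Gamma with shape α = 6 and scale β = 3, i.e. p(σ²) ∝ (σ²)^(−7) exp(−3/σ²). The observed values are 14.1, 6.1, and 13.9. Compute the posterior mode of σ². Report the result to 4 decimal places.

σ̂²_MAP = 3.7900

Sum of squared deviations about the known mean: SS = (14.1−9)² + (6.1−9)² + (13.9−9)² = 58.43.
The Normal likelihood contributes (σ²)^(−n/2) exp(−SS/(2σ²)), so the posterior is Inverse-Gamma(α + n/2, β + SS/2) = Inverse-Gamma(7.5, 32.215).
The mode of Inverse-Gamma(a, b) is b/(a+1) = 32.215/8.5 ≈ 3.7900.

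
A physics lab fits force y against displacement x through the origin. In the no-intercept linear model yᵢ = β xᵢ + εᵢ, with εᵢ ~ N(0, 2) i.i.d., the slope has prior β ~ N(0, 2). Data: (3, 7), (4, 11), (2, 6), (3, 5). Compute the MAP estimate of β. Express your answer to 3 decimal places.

β̂_MAP = 2.359

log p(β | y) = −Σ(yᵢ − βxᵢ)²/(2·2) − β²/(2·2) + const.
Setting the derivative to zero: Σxᵢ(yᵢ − βxᵢ)/2 − β/2 = 0, so β = Σxᵢyᵢ / (Σxᵢ² + σ²/τ²).
Σxᵢyᵢ = 3·7 + 4·11 + 2·6 + 3·5 = 92; Σxᵢ² = 38; σ²/τ² = 1.
β̂_MAP = 92 / (38 + 1) = 92/39 ≈ 2.359.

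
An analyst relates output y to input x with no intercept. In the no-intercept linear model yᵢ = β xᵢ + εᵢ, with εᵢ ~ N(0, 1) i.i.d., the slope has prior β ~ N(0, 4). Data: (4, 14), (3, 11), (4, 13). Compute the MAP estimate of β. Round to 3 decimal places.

β̂_MAP = 3.418

log p(β | y) = −Σ(yᵢ − βxᵢ)²/(2·1) − β²/(2·4) + const.
Setting the derivative to zero: Σxᵢ(yᵢ − βxᵢ)/1 − β/4 = 0, so β = Σxᵢyᵢ / (Σxᵢ² + σ²/τ²).
Σxᵢyᵢ = 4·14 + 3·11 + 4·13 = 141; Σxᵢ² = 41; σ²/τ² = 0.25.
β̂_MAP = 141 / (41 + 0.25) = 141/41.25 ≈ 3.418.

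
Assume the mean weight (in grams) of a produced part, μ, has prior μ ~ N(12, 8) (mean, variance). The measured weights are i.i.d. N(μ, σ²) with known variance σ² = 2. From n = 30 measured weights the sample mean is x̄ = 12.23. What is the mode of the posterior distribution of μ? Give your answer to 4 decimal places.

n = 30, x̄ = 12.23.
For a Normal prior and Normal likelihood with known variance, the posterior is Normal; its mode equals its mean, the precision-weighted average.
Prior precision 1/σ₀² = 1/8 = 0.125; data precision n/σ² = 30/2 = 15.
μ̂ = (0.125·12 + 15·12.23) / (0.125 + 15) = 184.95/15.125 = 7398/605 ≈ 12.2281.

μ̂_MAP = 12.2281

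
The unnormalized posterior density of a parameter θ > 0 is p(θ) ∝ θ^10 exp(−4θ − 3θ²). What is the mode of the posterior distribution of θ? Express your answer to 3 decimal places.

ℓ'(θ) = 10/θ − 4 − 6θ. Setting this to zero and multiplying by θ: 6θ² + 4θ − 10 = 0.
θ = (−4 + √(4² + 4·6·10)) / (2·6) = (−4 + √256) / 12 = (−4 + 16)/12 = 1.
ℓ''(θ) = −10/θ² − 6 < 0, confirming a maximum.

θ̂_MAP = 1.000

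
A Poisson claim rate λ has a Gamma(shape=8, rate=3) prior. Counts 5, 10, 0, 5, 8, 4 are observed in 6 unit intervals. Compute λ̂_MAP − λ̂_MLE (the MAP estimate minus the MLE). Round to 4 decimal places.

MAP − MLE = -1.0000

Σxᵢ = 32. Posterior is Gamma(40, 9); MAP = (40−1)/9 = 39/9 ≈ 4.33333.
MLE = x̄ = 32/6 ≈ 5.33333.
Difference = 39/9 − 32/6 = -1 ≈ -1.0000.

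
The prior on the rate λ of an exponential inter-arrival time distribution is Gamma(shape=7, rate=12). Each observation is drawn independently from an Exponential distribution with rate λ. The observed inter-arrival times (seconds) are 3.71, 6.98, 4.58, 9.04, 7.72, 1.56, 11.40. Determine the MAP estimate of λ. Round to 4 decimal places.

The Exponential(rate=λ) likelihood is ∝ λ^n e^(−λΣtᵢ). Here n = 7 and Σtᵢ = 3.71 + 6.98 + 4.58 + 9.04 + 7.72 + 1.56 + 11.40 = 44.99.
Posterior ∝ λ^6e^(−12λ) · λ^7e^(−44.99λ) = λ^13e^(−56.99λ), i.e. Gamma(14, 56.99).
Mode = (a−1)/b = 13/56.99 ≈ 0.2281.

λ̂_MAP = 0.2281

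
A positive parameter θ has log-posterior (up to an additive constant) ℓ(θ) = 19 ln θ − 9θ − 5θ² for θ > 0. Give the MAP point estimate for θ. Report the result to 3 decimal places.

θ̂_MAP = 1.000

ℓ'(θ) = 19/θ − 9 − 10θ. Setting this to zero and multiplying by θ: 10θ² + 9θ − 19 = 0.
θ = (−9 + √(9² + 4·10·19)) / (2·10) = (−9 + √841) / 20 = (−9 + 29)/20 = 1.
ℓ''(θ) = −19/θ² − 10 < 0, confirming a maximum.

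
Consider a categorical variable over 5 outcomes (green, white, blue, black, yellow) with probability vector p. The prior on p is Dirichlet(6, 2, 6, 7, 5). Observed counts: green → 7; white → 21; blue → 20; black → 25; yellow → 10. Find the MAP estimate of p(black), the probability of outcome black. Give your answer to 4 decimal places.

MAP estimate of p(black) = 0.2981

The posterior is Dirichlet(αᵢ + nᵢ) = Dirichlet(13, 23, 26, 32, 15).
For a Dirichlet(a₁,…,a_K) with all aᵢ > 1, the mode has j-th component (aⱼ − 1)/(Σaᵢ − K).
Here Σaᵢ = 109 and K = 5, so p(black) = (32 − 1)/(109 − 5) = 31/104 ≈ 0.2981.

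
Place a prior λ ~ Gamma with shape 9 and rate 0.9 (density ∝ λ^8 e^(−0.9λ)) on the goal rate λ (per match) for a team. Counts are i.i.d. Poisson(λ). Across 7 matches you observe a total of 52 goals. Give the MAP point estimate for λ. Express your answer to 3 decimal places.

λ̂_MAP = 7.595

Σxᵢ = 52, n = 7.
Posterior ∝ λ^8e^(−0.9λ) · λ^52e^(−7λ) = λ^60e^(−7.9λ), i.e. Gamma(shape=61, rate=7.9).
The mode of a Gamma(a, b) with a ≥ 1 (shape–rate) is (a−1)/b = 60/7.9 ≈ 7.595.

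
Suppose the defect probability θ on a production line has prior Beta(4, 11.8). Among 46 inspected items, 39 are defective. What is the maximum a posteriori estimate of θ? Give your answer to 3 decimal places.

θ̂_MAP = 0.702

Prior: Beta(4, 11.8).
Data: 39 successes in 46 trials. The binomial likelihood contributes θ^39(1−θ)^7, so the posterior is Beta(4+39, 11.8+7) = Beta(43, 18.8).
For Beta(a, b) with a, b > 1 the mode is (a−1)/(a+b−2) = 42/59.8 ≈ 0.702.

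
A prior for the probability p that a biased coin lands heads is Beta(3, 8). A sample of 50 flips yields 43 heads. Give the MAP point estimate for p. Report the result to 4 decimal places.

Prior: Beta(3, 8).
Data: 43 successes in 50 trials. The binomial likelihood contributes p^43(1−p)^7, so the posterior is Beta(3+43, 8+7) = Beta(46, 15).
For Beta(a, b) with a, b > 1 the mode is (a−1)/(a+b−2) = 45/59 ≈ 0.7627.

p̂_MAP = 0.7627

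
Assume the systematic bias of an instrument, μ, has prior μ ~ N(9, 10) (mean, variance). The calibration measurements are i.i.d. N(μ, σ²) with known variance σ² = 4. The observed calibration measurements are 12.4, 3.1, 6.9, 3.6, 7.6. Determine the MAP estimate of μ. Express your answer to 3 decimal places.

μ̂_MAP = 6.889

n = 5; x̄ = (12.4 + 3.1 + 6.9 + 3.6 + 7.6)/5 = 33.6/5 = 6.72.
For a Normal prior and Normal likelihood with known variance, the posterior is Normal; its mode equals its mean, the precision-weighted average.
Prior precision 1/σ₀² = 1/10 = 0.1; data precision n/σ² = 5/4 = 1.25.
μ̂ = (0.1·9 + 1.25·6.72) / (0.1 + 1.25) = 9.3/1.35 = 62/9 ≈ 6.889.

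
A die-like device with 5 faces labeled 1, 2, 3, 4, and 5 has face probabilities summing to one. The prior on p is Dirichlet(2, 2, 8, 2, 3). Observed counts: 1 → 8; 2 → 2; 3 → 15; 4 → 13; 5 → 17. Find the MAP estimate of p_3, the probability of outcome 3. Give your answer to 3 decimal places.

The posterior is Dirichlet(αᵢ + nᵢ) = Dirichlet(10, 4, 23, 15, 20).
For a Dirichlet(a₁,…,a_K) with all aᵢ > 1, the mode has j-th component (aⱼ − 1)/(Σaᵢ − K).
Here Σaᵢ = 72 and K = 5, so p_3 = (23 − 1)/(72 − 5) = 22/67 ≈ 0.328.

MAP estimate: 0.328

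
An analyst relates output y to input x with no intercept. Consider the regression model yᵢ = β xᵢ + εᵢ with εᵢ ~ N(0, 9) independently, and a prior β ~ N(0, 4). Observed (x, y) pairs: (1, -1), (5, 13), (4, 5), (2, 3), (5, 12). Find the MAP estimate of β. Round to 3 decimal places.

log p(β | y) = −Σ(yᵢ − βxᵢ)²/(2·9) − β²/(2·4) + const.
Setting the derivative to zero: Σxᵢ(yᵢ − βxᵢ)/9 − β/4 = 0, so β = Σxᵢyᵢ / (Σxᵢ² + σ²/τ²).
Σxᵢyᵢ = 1·(-1) + 5·13 + 4·5 + 2·3 + 5·12 = 150; Σxᵢ² = 71; σ²/τ² = 2.25.
β̂_MAP = 150 / (71 + 2.25) = 150/73.25 ≈ 2.048.

β̂_MAP = 2.048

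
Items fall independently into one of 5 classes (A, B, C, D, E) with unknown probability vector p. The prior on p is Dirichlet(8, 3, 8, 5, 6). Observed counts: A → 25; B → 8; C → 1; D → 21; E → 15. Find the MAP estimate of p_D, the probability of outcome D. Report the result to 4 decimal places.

MAP estimate of p_D = 0.2632

The posterior is Dirichlet(αᵢ + nᵢ) = Dirichlet(33, 11, 9, 26, 21).
For a Dirichlet(a₁,…,a_K) with all aᵢ > 1, the mode has j-th component (aⱼ − 1)/(Σaᵢ − K).
Here Σaᵢ = 100 and K = 5, so p_D = (26 − 1)/(100 − 5) = 25/95 ≈ 0.2632.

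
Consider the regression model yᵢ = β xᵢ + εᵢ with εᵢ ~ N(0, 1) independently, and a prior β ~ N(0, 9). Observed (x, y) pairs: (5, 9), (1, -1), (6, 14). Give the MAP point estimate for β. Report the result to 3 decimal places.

log p(β | y) = −Σ(yᵢ − βxᵢ)²/(2·1) − β²/(2·9) + const.
Setting the derivative to zero: Σxᵢ(yᵢ − βxᵢ)/1 − β/9 = 0, so β = Σxᵢyᵢ / (Σxᵢ² + σ²/τ²).
Σxᵢyᵢ = 5·9 + 1·(-1) + 6·14 = 128; Σxᵢ² = 62; σ²/τ² = 1/9.
β̂_MAP = 128 / (62 + 1/9) = 128/(559/9) = 1152/559 ≈ 2.061.

β̂_MAP = 2.061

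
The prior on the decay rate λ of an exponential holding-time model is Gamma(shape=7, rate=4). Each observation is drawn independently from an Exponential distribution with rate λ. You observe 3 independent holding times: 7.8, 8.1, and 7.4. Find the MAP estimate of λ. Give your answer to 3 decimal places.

The Exponential(rate=λ) likelihood is ∝ λ^n e^(−λΣtᵢ). Here n = 3 and Σtᵢ = 7.8 + 8.1 + 7.4 = 23.3.
Posterior ∝ λ^6e^(−4λ) · λ^3e^(−23.3λ) = λ^9e^(−27.3λ), i.e. Gamma(10, 27.3).
Mode = (a−1)/b = 9/27.3 ≈ 0.330.

λ̂_MAP = 0.330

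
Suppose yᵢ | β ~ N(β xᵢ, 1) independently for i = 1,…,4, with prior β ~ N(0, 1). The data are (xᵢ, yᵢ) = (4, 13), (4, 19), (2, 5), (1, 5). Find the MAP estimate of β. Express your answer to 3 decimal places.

log p(β | y) = −Σ(yᵢ − βxᵢ)²/(2·1) − β²/(2·1) + const.
Setting the derivative to zero: Σxᵢ(yᵢ − βxᵢ)/1 − β/1 = 0, so β = Σxᵢyᵢ / (Σxᵢ² + σ²/τ²).
Σxᵢyᵢ = 4·13 + 4·19 + 2·5 + 1·5 = 143; Σxᵢ² = 37; σ²/τ² = 1.
β̂_MAP = 143 / (37 + 1) = 143/38 ≈ 3.763.

β̂_MAP = 3.763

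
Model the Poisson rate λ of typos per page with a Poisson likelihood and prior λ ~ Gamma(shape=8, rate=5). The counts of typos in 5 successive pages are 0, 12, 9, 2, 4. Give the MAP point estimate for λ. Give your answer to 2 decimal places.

λ̂_MAP = 3.40

Σxᵢ = 0+12+9+2+4 = 27, with n = 5.
Posterior ∝ λ^7e^(−5λ) · λ^27e^(−5λ) = λ^34e^(−10λ), i.e. Gamma(shape=35, rate=10).
The mode of a Gamma(a, b) with a ≥ 1 (shape–rate) is (a−1)/b = 34/10 ≈ 3.40.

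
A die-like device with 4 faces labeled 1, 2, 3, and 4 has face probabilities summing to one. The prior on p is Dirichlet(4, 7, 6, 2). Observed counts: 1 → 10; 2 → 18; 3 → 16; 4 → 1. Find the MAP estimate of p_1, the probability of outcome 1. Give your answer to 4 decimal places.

The posterior is Dirichlet(αᵢ + nᵢ) = Dirichlet(14, 25, 22, 3).
For a Dirichlet(a₁,…,a_K) with all aᵢ > 1, the mode has j-th component (aⱼ − 1)/(Σaᵢ − K).
Here Σaᵢ = 64 and K = 4, so p_1 = (14 − 1)/(64 − 4) = 13/60 ≈ 0.2167.

MAP estimate: 0.2167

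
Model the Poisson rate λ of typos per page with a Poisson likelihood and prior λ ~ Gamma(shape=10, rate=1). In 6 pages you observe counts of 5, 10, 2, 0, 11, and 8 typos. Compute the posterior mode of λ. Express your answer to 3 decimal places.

λ̂_MAP = 6.429

Σxᵢ = 5+10+2+0+11+8 = 36, with n = 6.
Posterior ∝ λ^9e^(−1λ) · λ^36e^(−6λ) = λ^45e^(−7λ), i.e. Gamma(shape=46, rate=7).
The mode of a Gamma(a, b) with a ≥ 1 (shape–rate) is (a−1)/b = 45/7 ≈ 6.429.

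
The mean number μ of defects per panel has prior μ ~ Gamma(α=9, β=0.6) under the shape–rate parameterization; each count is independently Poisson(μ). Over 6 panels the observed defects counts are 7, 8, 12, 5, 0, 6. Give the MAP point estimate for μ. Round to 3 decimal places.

μ̂_MAP = 6.970

Σxᵢ = 7+8+12+5+0+6 = 38, with n = 6.
Posterior ∝ μ^8e^(−0.6μ) · μ^38e^(−6μ) = μ^46e^(−6.6μ), i.e. Gamma(shape=47, rate=6.6).
The mode of a Gamma(a, b) with a ≥ 1 (shape–rate) is (a−1)/b = 46/6.6 ≈ 6.970.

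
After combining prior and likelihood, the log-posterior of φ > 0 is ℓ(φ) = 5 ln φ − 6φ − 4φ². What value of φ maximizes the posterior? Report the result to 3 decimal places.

φ̂_MAP = 0.500

ℓ'(φ) = 5/φ − 6 − 8φ. Setting this to zero and multiplying by φ: 8φ² + 6φ − 5 = 0.
φ = (−6 + √(6² + 4·8·5)) / (2·8) = (−6 + √196) / 16 = (−6 + 14)/16 = 1/2.
ℓ''(φ) = −5/φ² − 8 < 0, confirming a maximum.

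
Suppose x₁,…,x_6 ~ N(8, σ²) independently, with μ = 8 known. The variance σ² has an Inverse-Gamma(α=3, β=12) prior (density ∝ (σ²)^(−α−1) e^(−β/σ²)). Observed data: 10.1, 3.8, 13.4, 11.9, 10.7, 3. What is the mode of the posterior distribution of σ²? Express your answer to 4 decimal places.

Sum of squared deviations about the known mean: SS = (10.1−8)² + (3.8−8)² + (13.4−8)² + (11.9−8)² + (10.7−8)² + (3−8)² = 98.71.
The Normal likelihood contributes (σ²)^(−n/2) exp(−SS/(2σ²)), so the posterior is Inverse-Gamma(α + n/2, β + SS/2) = Inverse-Gamma(6, 61.355).
The mode of Inverse-Gamma(a, b) is b/(a+1) = 61.355/7 ≈ 8.7650.

σ̂²_MAP = 8.7650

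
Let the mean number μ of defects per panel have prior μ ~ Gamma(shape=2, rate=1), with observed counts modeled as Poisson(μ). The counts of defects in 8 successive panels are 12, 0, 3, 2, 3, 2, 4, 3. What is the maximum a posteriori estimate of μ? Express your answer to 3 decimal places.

μ̂_MAP = 3.333

Σxᵢ = 12+0+3+2+3+2+4+3 = 29, with n = 8.
Posterior ∝ μe^(−1μ) · μ^29e^(−8μ) = μ^30e^(−9μ), i.e. Gamma(shape=31, rate=9).
The mode of a Gamma(a, b) with a ≥ 1 (shape–rate) is (a−1)/b = 30/9 ≈ 3.333.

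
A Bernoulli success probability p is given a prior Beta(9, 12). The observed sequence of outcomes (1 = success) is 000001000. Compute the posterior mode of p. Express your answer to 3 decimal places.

Prior: Beta(9, 12).
Data: 1 success in 9 trials (from the sequence). The binomial likelihood contributes p(1−p)^8, so the posterior is Beta(9+1, 12+8) = Beta(10, 20).
For Beta(a, b) with a, b > 1 the mode is (a−1)/(a+b−2) = 9/28 ≈ 0.321.

p̂_MAP = 0.321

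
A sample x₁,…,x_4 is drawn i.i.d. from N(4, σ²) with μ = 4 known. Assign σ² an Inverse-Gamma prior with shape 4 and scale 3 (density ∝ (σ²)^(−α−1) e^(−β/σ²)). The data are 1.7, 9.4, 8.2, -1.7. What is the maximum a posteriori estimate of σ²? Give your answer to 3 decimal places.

σ̂²_MAP = 6.470

Sum of squared deviations about the known mean: SS = (1.7−4)² + (9.4−4)² + (8.2−4)² + (-1.7−4)² = 84.58.
The Normal likelihood contributes (σ²)^(−n/2) exp(−SS/(2σ²)), so the posterior is Inverse-Gamma(α + n/2, β + SS/2) = Inverse-Gamma(6, 45.29).
The mode of Inverse-Gamma(a, b) is b/(a+1) = 45.29/7 ≈ 6.470.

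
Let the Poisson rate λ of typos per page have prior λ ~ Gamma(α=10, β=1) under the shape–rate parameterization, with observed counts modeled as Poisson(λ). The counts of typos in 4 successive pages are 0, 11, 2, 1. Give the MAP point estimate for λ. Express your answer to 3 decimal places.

Σxᵢ = 0+11+2+1 = 14, with n = 4.
Posterior ∝ λ^9e^(−1λ) · λ^14e^(−4λ) = λ^23e^(−5λ), i.e. Gamma(shape=24, rate=5).
The mode of a Gamma(a, b) with a ≥ 1 (shape–rate) is (a−1)/b = 23/5 ≈ 4.600.

λ̂_MAP = 4.600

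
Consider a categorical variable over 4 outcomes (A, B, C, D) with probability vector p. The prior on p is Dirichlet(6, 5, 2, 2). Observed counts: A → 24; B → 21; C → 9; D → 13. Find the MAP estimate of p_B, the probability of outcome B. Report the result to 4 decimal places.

The posterior is Dirichlet(αᵢ + nᵢ) = Dirichlet(30, 26, 11, 15).
For a Dirichlet(a₁,…,a_K) with all aᵢ > 1, the mode has j-th component (aⱼ − 1)/(Σaᵢ − K).
Here Σaᵢ = 82 and K = 4, so p_B = (26 − 1)/(82 − 4) = 25/78 ≈ 0.3205.

MAP estimate of p_B = 0.3205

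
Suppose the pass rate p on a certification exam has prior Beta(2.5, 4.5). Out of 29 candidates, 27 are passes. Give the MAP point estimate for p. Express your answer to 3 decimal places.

p̂_MAP = 0.838

Prior: Beta(2.5, 4.5).
Data: 27 successes in 29 trials. The binomial likelihood contributes p^27(1−p)^2, so the posterior is Beta(2.5+27, 4.5+2) = Beta(29.5, 6.5).
For Beta(a, b) with a, b > 1 the mode is (a−1)/(a+b−2) = 28.5/34 ≈ 0.838.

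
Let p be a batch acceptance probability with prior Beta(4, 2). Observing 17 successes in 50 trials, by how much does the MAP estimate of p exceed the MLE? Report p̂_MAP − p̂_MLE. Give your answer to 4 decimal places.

MAP − MLE = 0.0304

Posterior is Beta(21, 35); MAP = (21−1)/(56−2) = 20/54 ≈ 0.37037.
MLE ignores the prior: p̂_MLE = k/n = 17/50 ≈ 0.34000.
Difference = 20/54 − 17/50 = 41/1350 ≈ 0.0304.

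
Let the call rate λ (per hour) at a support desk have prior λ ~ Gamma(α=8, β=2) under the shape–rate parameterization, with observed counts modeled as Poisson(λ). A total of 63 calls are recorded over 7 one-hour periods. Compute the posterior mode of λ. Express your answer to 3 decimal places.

Σxᵢ = 63, n = 7.
Posterior ∝ λ^7e^(−2λ) · λ^63e^(−7λ) = λ^70e^(−9λ), i.e. Gamma(shape=71, rate=9).
The mode of a Gamma(a, b) with a ≥ 1 (shape–rate) is (a−1)/b = 70/9 ≈ 7.778.

λ̂_MAP = 7.778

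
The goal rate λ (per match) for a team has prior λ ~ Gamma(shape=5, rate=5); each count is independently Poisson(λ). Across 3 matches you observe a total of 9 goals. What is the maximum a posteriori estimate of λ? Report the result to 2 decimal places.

λ̂_MAP = 1.63

Σxᵢ = 9, n = 3.
Posterior ∝ λ^4e^(−5λ) · λ^9e^(−3λ) = λ^13e^(−8λ), i.e. Gamma(shape=14, rate=8).
The mode of a Gamma(a, b) with a ≥ 1 (shape–rate) is (a−1)/b = 13/8 ≈ 1.63.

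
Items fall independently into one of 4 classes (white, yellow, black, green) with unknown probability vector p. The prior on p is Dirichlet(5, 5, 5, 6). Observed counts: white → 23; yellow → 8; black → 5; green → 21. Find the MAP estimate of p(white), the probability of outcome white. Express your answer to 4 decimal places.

MAP estimate of p(white) = 0.3649

The posterior is Dirichlet(αᵢ + nᵢ) = Dirichlet(28, 13, 10, 27).
For a Dirichlet(a₁,…,a_K) with all aᵢ > 1, the mode has j-th component (aⱼ − 1)/(Σaᵢ − K).
Here Σaᵢ = 78 and K = 4, so p(white) = (28 − 1)/(78 − 4) = 27/74 ≈ 0.3649.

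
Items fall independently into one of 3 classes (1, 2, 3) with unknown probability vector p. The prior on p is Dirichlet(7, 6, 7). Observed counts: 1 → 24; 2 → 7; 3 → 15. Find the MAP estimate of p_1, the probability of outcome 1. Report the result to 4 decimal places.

MAP estimate: 0.4762

The posterior is Dirichlet(αᵢ + nᵢ) = Dirichlet(31, 13, 22).
For a Dirichlet(a₁,…,a_K) with all aᵢ > 1, the mode has j-th component (aⱼ − 1)/(Σaᵢ − K).
Here Σaᵢ = 66 and K = 3, so p_1 = (31 − 1)/(66 − 3) = 30/63 ≈ 0.4762.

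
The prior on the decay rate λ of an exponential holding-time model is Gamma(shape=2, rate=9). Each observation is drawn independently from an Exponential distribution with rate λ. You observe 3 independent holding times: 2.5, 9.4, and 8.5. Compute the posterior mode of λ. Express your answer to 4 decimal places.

The Exponential(rate=λ) likelihood is ∝ λ^n e^(−λΣtᵢ). Here n = 3 and Σtᵢ = 2.5 + 9.4 + 8.5 = 20.4.
Posterior ∝ λe^(−9λ) · λ^3e^(−20.4λ) = λ^4e^(−29.4λ), i.e. Gamma(5, 29.4).
Mode = (a−1)/b = 4/29.4 ≈ 0.1361.

λ̂_MAP = 0.1361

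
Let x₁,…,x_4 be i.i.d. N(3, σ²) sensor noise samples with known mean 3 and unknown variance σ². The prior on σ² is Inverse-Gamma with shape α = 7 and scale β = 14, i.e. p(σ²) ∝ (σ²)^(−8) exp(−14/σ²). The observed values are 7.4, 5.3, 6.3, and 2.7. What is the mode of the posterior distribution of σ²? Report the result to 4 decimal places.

Sum of squared deviations about the known mean: SS = (7.4−3)² + (5.3−3)² + (6.3−3)² + (2.7−3)² = 35.63.
The Normal likelihood contributes (σ²)^(−n/2) exp(−SS/(2σ²)), so the posterior is Inverse-Gamma(α + n/2, β + SS/2) = Inverse-Gamma(9, 31.815).
The mode of Inverse-Gamma(a, b) is b/(a+1) = 31.815/10 ≈ 3.1815.

σ̂²_MAP = 3.1815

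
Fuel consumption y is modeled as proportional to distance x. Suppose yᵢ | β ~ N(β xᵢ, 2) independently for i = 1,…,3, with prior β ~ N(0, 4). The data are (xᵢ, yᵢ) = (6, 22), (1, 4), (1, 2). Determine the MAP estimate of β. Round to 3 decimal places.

log p(β | y) = −Σ(yᵢ − βxᵢ)²/(2·2) − β²/(2·4) + const.
Setting the derivative to zero: Σxᵢ(yᵢ − βxᵢ)/2 − β/4 = 0, so β = Σxᵢyᵢ / (Σxᵢ² + σ²/τ²).
Σxᵢyᵢ = 6·22 + 1·4 + 1·2 = 138; Σxᵢ² = 38; σ²/τ² = 0.5.
β̂_MAP = 138 / (38 + 0.5) = 138/38.5 ≈ 3.584.

β̂_MAP = 3.584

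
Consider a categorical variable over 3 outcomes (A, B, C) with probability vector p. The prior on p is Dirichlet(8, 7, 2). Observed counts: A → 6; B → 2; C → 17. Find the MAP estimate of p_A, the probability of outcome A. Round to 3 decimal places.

The posterior is Dirichlet(αᵢ + nᵢ) = Dirichlet(14, 9, 19).
For a Dirichlet(a₁,…,a_K) with all aᵢ > 1, the mode has j-th component (aⱼ − 1)/(Σaᵢ − K).
Here Σaᵢ = 42 and K = 3, so p_A = (14 − 1)/(42 − 3) = 13/39 ≈ 0.333.

MAP estimate of p_A = 0.333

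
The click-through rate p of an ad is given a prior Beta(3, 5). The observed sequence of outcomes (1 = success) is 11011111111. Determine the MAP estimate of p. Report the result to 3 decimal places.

p̂_MAP = 0.706

Prior: Beta(3, 5).
Data: 10 successes in 11 trials (from the sequence). The binomial likelihood contributes p^10(1−p)^1, so the posterior is Beta(3+10, 5+1) = Beta(13, 6).
For Beta(a, b) with a, b > 1 the mode is (a−1)/(a+b−2) = 12/17 ≈ 0.706.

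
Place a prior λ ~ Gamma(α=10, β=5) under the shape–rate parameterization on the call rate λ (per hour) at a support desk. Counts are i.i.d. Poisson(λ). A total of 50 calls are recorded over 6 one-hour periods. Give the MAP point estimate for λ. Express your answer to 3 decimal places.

λ̂_MAP = 5.364

Σxᵢ = 50, n = 6.
Posterior ∝ λ^9e^(−5λ) · λ^50e^(−6λ) = λ^59e^(−11λ), i.e. Gamma(shape=60, rate=11).
The mode of a Gamma(a, b) with a ≥ 1 (shape–rate) is (a−1)/b = 59/11 ≈ 5.364.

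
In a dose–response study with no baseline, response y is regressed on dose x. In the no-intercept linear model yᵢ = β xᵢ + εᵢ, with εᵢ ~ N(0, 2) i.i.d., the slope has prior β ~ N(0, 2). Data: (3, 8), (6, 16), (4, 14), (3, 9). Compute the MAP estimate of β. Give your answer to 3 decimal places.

log p(β | y) = −Σ(yᵢ − βxᵢ)²/(2·2) − β²/(2·2) + const.
Setting the derivative to zero: Σxᵢ(yᵢ − βxᵢ)/2 − β/2 = 0, so β = Σxᵢyᵢ / (Σxᵢ² + σ²/τ²).
Σxᵢyᵢ = 3·8 + 6·16 + 4·14 + 3·9 = 203; Σxᵢ² = 70; σ²/τ² = 1.
β̂_MAP = 203 / (70 + 1) = 203/71 ≈ 2.859.

β̂_MAP = 2.859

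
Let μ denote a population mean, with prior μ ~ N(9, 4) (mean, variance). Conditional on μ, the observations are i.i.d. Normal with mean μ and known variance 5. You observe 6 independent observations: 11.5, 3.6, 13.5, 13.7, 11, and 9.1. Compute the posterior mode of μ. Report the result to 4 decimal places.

n = 6; x̄ = (11.5 + 3.6 + 13.5 + 13.7 + 11 + 9.1)/6 = 62.4/6 = 10.4.
For a Normal prior and Normal likelihood with known variance, the posterior is Normal; its mode equals its mean, the precision-weighted average.
Prior precision 1/σ₀² = 1/4 = 0.25; data precision n/σ² = 6/5 = 1.2.
μ̂ = (0.25·9 + 1.2·10.4) / (0.25 + 1.2) = 14.73/1.45 = 1473/145 ≈ 10.1586.

μ̂_MAP = 10.1586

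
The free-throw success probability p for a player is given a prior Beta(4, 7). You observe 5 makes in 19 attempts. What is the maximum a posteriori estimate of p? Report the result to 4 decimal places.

Prior: Beta(4, 7).
Data: 5 successes in 19 trials. The binomial likelihood contributes p^5(1−p)^14, so the posterior is Beta(4+5, 7+14) = Beta(9, 21).
For Beta(a, b) with a, b > 1 the mode is (a−1)/(a+b−2) = 8/28 ≈ 0.2857.

p̂_MAP = 0.2857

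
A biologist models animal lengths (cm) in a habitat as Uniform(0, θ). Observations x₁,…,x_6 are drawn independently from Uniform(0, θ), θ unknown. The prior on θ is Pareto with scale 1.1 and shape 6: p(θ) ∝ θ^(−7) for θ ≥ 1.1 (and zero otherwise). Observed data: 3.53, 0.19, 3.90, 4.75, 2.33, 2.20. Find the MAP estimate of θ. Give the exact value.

The Uniform(0, θ) likelihood is θ^(−n) for θ ≥ max(xᵢ), zero otherwise. Here max(xᵢ) = 4.75.
Posterior ∝ θ^(−7) · θ^(−6) = θ^(−13) on θ ≥ max(1.1, 4.75) = 4.75.
This density is strictly decreasing in θ, so the posterior mode lies at the lower boundary of the support.

θ̂_MAP = 4.75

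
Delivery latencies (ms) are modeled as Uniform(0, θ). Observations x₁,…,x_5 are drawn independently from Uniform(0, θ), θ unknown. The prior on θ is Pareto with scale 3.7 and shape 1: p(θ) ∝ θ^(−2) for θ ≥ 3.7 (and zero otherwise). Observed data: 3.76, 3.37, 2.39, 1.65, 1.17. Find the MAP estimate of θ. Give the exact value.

The Uniform(0, θ) likelihood is θ^(−n) for θ ≥ max(xᵢ), zero otherwise. Here max(xᵢ) = 3.76.
Posterior ∝ θ^(−2) · θ^(−5) = θ^(−7) on θ ≥ max(3.7, 3.76) = 3.76.
This density is strictly decreasing in θ, so the posterior mode lies at the lower boundary of the support.

θ̂_MAP = 3.76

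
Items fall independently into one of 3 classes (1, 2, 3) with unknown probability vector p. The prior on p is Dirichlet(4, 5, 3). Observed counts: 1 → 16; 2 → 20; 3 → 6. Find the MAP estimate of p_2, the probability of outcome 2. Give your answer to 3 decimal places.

The posterior is Dirichlet(αᵢ + nᵢ) = Dirichlet(20, 25, 9).
For a Dirichlet(a₁,…,a_K) with all aᵢ > 1, the mode has j-th component (aⱼ − 1)/(Σaᵢ − K).
Here Σaᵢ = 54 and K = 3, so p_2 = (25 − 1)/(54 − 3) = 24/51 ≈ 0.471.

MAP estimate: 0.471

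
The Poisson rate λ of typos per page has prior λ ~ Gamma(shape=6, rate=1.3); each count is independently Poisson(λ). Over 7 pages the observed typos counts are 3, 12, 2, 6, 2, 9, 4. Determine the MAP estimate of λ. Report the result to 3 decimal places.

Σxᵢ = 3+12+2+6+2+9+4 = 38, with n = 7.
Posterior ∝ λ^5e^(−1.3λ) · λ^38e^(−7λ) = λ^43e^(−8.3λ), i.e. Gamma(shape=44, rate=8.3).
The mode of a Gamma(a, b) with a ≥ 1 (shape–rate) is (a−1)/b = 43/8.3 ≈ 5.181.

λ̂_MAP = 5.181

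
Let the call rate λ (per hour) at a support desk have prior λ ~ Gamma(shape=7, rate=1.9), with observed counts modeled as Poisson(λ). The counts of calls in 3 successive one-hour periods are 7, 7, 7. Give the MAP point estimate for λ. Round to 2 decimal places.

λ̂_MAP = 5.51

Σxᵢ = 7+7+7 = 21, with n = 3.
Posterior ∝ λ^6e^(−1.9λ) · λ^21e^(−3λ) = λ^27e^(−4.9λ), i.e. Gamma(shape=28, rate=4.9).
The mode of a Gamma(a, b) with a ≥ 1 (shape–rate) is (a−1)/b = 27/4.9 ≈ 5.51.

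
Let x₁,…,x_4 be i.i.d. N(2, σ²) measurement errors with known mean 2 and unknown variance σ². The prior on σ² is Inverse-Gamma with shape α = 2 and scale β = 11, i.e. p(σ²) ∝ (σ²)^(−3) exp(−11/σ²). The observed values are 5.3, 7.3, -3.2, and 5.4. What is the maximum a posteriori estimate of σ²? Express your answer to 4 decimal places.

Sum of squared deviations about the known mean: SS = (5.3−2)² + (7.3−2)² + (-3.2−2)² + (5.4−2)² = 77.58.
The Normal likelihood contributes (σ²)^(−n/2) exp(−SS/(2σ²)), so the posterior is Inverse-Gamma(α + n/2, β + SS/2) = Inverse-Gamma(4, 49.79).
The mode of Inverse-Gamma(a, b) is b/(a+1) = 49.79/5 ≈ 9.9580.

σ̂²_MAP = 9.9580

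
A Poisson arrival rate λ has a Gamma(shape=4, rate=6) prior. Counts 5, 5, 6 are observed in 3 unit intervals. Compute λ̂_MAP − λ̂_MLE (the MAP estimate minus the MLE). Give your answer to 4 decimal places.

Σxᵢ = 16. Posterior is Gamma(20, 9); MAP = (20−1)/9 = 19/9 ≈ 2.11111.
MLE = x̄ = 16/3 ≈ 5.33333.
Difference = 19/9 − 16/3 = -29/9 ≈ -3.2222.

MAP − MLE = -3.2222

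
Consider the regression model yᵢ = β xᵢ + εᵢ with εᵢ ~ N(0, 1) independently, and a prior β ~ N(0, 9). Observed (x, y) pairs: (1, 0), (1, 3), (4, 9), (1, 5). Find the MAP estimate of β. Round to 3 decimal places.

log p(β | y) = −Σ(yᵢ − βxᵢ)²/(2·1) − β²/(2·9) + const.
Setting the derivative to zero: Σxᵢ(yᵢ − βxᵢ)/1 − β/9 = 0, so β = Σxᵢyᵢ / (Σxᵢ² + σ²/τ²).
Σxᵢyᵢ = 1·0 + 1·3 + 4·9 + 1·5 = 44; Σxᵢ² = 19; σ²/τ² = 1/9.
β̂_MAP = 44 / (19 + 1/9) = 44/(172/9) = 99/43 ≈ 2.302.

β̂_MAP = 2.302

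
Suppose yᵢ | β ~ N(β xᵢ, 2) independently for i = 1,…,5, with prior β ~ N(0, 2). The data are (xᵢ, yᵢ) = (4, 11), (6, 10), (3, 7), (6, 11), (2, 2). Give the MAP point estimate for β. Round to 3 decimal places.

log p(β | y) = −Σ(yᵢ − βxᵢ)²/(2·2) − β²/(2·2) + const.
Setting the derivative to zero: Σxᵢ(yᵢ − βxᵢ)/2 − β/2 = 0, so β = Σxᵢyᵢ / (Σxᵢ² + σ²/τ²).
Σxᵢyᵢ = 4·11 + 6·10 + 3·7 + 6·11 + 2·2 = 195; Σxᵢ² = 101; σ²/τ² = 1.
β̂_MAP = 195 / (101 + 1) = 195/102 ≈ 1.912.

β̂_MAP = 1.912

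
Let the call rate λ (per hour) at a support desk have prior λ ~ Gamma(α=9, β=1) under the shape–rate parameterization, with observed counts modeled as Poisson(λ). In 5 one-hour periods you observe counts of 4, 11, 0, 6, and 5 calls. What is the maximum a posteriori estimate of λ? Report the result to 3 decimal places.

Σxᵢ = 4+11+0+6+5 = 26, with n = 5.
Posterior ∝ λ^8e^(−1λ) · λ^26e^(−5λ) = λ^34e^(−6λ), i.e. Gamma(shape=35, rate=6).
The mode of a Gamma(a, b) with a ≥ 1 (shape–rate) is (a−1)/b = 34/6 ≈ 5.667.

λ̂_MAP = 5.667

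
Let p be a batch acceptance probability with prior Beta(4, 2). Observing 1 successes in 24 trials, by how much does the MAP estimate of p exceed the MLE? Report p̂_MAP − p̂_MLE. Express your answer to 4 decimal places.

MAP − MLE = 0.1012

Posterior is Beta(5, 25); MAP = (5−1)/(30−2) = 4/28 ≈ 0.14286.
MLE ignores the prior: p̂_MLE = k/n = 1/24 ≈ 0.04167.
Difference = 4/28 − 1/24 = 17/168 ≈ 0.1012.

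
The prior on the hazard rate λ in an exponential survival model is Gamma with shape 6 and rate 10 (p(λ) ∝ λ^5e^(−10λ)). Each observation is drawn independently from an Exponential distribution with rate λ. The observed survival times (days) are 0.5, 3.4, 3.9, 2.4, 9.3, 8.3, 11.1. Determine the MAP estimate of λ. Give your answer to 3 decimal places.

λ̂_MAP = 0.245

The Exponential(rate=λ) likelihood is ∝ λ^n e^(−λΣtᵢ). Here n = 7 and Σtᵢ = 0.5 + 3.4 + 3.9 + 2.4 + 9.3 + 8.3 + 11.1 = 38.9.
Posterior ∝ λ^5e^(−10λ) · λ^7e^(−38.9λ) = λ^12e^(−48.9λ), i.e. Gamma(13, 48.9).
Mode = (a−1)/b = 12/48.9 ≈ 0.245.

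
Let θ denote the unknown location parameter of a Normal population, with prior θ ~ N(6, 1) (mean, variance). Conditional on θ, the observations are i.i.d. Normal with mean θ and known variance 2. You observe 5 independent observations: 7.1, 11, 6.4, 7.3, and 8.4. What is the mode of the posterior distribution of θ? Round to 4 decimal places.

n = 5; x̄ = (7.1 + 11 + 6.4 + 7.3 + 8.4)/5 = 40.2/5 = 8.04.
For a Normal prior and Normal likelihood with known variance, the posterior is Normal; its mode equals its mean, the precision-weighted average.
Prior precision 1/σ₀² = 1/1 = 1; data precision n/σ² = 5/2 = 2.5.
θ̂ = (1·6 + 2.5·8.04) / (1 + 2.5) = 26.1/3.5 = 261/35 ≈ 7.4571.

θ̂_MAP = 7.4571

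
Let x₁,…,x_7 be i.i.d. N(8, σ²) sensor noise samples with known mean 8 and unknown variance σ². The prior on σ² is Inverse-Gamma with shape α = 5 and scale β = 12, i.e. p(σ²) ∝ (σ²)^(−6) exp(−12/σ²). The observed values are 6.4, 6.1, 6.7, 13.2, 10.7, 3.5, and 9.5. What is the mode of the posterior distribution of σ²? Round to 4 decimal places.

σ̂²_MAP = 4.6679

Sum of squared deviations about the known mean: SS = (6.4−8)² + (6.1−8)² + (6.7−8)² + (13.2−8)² + (10.7−8)² + (3.5−8)² + (9.5−8)² = 64.69.
The Normal likelihood contributes (σ²)^(−n/2) exp(−SS/(2σ²)), so the posterior is Inverse-Gamma(α + n/2, β + SS/2) = Inverse-Gamma(8.5, 44.345).
The mode of Inverse-Gamma(a, b) is b/(a+1) = 44.345/9.5 ≈ 4.6679.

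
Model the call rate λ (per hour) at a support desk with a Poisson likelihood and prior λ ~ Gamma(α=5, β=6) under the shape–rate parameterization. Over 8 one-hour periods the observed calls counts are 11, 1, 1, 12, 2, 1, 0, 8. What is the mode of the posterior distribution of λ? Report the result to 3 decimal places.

Σxᵢ = 11+1+1+12+2+1+0+8 = 36, with n = 8.
Posterior ∝ λ^4e^(−6λ) · λ^36e^(−8λ) = λ^40e^(−14λ), i.e. Gamma(shape=41, rate=14).
The mode of a Gamma(a, b) with a ≥ 1 (shape–rate) is (a−1)/b = 40/14 ≈ 2.857.

λ̂_MAP = 2.857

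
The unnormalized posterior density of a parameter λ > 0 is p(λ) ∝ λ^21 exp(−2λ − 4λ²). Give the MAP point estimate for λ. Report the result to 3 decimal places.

λ̂_MAP = 1.500

ℓ'(λ) = 21/λ − 2 − 8λ. Setting this to zero and multiplying by λ: 8λ² + 2λ − 21 = 0.
λ = (−2 + √(2² + 4·8·21)) / (2·8) = (−2 + √676) / 16 = (−2 + 26)/16 = 3/2.
ℓ''(λ) = −21/λ² − 8 < 0, confirming a maximum.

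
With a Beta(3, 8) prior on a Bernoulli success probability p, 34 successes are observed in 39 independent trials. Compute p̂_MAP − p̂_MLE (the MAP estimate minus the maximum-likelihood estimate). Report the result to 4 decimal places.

Posterior is Beta(37, 13); MAP = (37−1)/(50−2) = 36/48 ≈ 0.75000.
MLE ignores the prior: p̂_MLE = k/n = 34/39 ≈ 0.87179.
Difference = 36/48 − 34/39 = -19/156 ≈ -0.1218.

MAP − MLE = -0.1218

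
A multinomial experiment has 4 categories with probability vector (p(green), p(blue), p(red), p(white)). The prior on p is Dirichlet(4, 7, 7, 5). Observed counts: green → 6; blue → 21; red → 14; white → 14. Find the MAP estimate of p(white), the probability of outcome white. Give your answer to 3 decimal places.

The posterior is Dirichlet(αᵢ + nᵢ) = Dirichlet(10, 28, 21, 19).
For a Dirichlet(a₁,…,a_K) with all aᵢ > 1, the mode has j-th component (aⱼ − 1)/(Σaᵢ − K).
Here Σaᵢ = 78 and K = 4, so p(white) = (19 − 1)/(78 − 4) = 18/74 ≈ 0.243.

MAP estimate of p(white) = 0.243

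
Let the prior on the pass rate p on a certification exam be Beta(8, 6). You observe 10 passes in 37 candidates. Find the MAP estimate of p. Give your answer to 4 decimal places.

p̂_MAP = 0.3469

Prior: Beta(8, 6).
Data: 10 successes in 37 trials. The binomial likelihood contributes p^10(1−p)^27, so the posterior is Beta(8+10, 6+27) = Beta(18, 33).
For Beta(a, b) with a, b > 1 the mode is (a−1)/(a+b−2) = 17/49 ≈ 0.3469.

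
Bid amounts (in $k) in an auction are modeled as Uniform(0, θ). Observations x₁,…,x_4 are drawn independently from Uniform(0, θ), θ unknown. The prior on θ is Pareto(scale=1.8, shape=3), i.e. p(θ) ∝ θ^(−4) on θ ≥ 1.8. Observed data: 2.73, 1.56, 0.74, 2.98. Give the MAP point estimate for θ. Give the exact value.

θ̂_MAP = 2.98

The Uniform(0, θ) likelihood is θ^(−n) for θ ≥ max(xᵢ), zero otherwise. Here max(xᵢ) = 2.98.
Posterior ∝ θ^(−4) · θ^(−4) = θ^(−8) on θ ≥ max(1.8, 2.98) = 2.98.
This density is strictly decreasing in θ, so the posterior mode lies at the lower boundary of the support.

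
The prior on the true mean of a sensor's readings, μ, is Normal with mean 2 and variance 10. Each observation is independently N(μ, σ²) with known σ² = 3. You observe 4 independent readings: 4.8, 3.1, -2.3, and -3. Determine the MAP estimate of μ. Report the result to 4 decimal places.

n = 4; x̄ = (4.8 + 3.1 + (-2.3) + (-3))/4 = 2.6/4 = 0.65.
For a Normal prior and Normal likelihood with known variance, the posterior is Normal; its mode equals its mean, the precision-weighted average.
Prior precision 1/σ₀² = 1/10 = 0.1; data precision n/σ² = 4/3.
μ̂ = (0.1·2 + (4/3)·0.65) / (0.1 + 4/3) = (16/15)/(43/30) = 32/43 ≈ 0.7442.

μ̂_MAP = 0.7442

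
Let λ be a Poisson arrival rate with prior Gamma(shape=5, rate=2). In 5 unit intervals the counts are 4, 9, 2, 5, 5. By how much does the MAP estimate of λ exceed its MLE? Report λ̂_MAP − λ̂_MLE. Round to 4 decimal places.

MAP − MLE = -0.8571

Σxᵢ = 25. Posterior is Gamma(30, 7); MAP = (30−1)/7 = 29/7 ≈ 4.14286.
MLE = x̄ = 25/5 ≈ 5.00000.
Difference = 29/7 − 25/5 = -6/7 ≈ -0.8571.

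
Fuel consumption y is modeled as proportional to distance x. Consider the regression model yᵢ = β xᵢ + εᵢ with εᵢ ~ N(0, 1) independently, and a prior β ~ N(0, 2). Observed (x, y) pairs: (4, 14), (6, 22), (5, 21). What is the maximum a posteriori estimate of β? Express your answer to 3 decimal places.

log p(β | y) = −Σ(yᵢ − βxᵢ)²/(2·1) − β²/(2·2) + const.
Setting the derivative to zero: Σxᵢ(yᵢ − βxᵢ)/1 − β/2 = 0, so β = Σxᵢyᵢ / (Σxᵢ² + σ²/τ²).
Σxᵢyᵢ = 4·14 + 6·22 + 5·21 = 293; Σxᵢ² = 77; σ²/τ² = 0.5.
β̂_MAP = 293 / (77 + 0.5) = 293/77.5 ≈ 3.781.

β̂_MAP = 3.781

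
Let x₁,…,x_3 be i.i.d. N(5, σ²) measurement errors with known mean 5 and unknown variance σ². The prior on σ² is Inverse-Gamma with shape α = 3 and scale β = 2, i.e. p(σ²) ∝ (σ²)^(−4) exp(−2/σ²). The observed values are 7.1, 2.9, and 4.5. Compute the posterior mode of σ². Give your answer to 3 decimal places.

Sum of squared deviations about the known mean: SS = (7.1−5)² + (2.9−5)² + (4.5−5)² = 9.07.
The Normal likelihood contributes (σ²)^(−n/2) exp(−SS/(2σ²)), so the posterior is Inverse-Gamma(α + n/2, β + SS/2) = Inverse-Gamma(4.5, 6.535).
The mode of Inverse-Gamma(a, b) is b/(a+1) = 6.535/5.5 ≈ 1.188.

σ̂²_MAP = 1.188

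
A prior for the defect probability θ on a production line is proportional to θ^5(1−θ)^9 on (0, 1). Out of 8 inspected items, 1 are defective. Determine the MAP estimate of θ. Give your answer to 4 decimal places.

θ̂_MAP = 0.2727

The prior density ∝ θ^5(1−θ)^9 is the kernel of Beta(6, 10).
Data: 1 success in 8 trials. The binomial likelihood contributes θ(1−θ)^7, so the posterior is Beta(6+1, 10+7) = Beta(7, 17).
For Beta(a, b) with a, b > 1 the mode is (a−1)/(a+b−2) = 6/22 ≈ 0.2727.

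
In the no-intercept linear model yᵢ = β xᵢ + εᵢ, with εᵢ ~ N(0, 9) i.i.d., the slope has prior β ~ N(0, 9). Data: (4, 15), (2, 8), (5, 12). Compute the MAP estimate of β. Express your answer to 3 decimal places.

log p(β | y) = −Σ(yᵢ − βxᵢ)²/(2·9) − β²/(2·9) + const.
Setting the derivative to zero: Σxᵢ(yᵢ − βxᵢ)/9 − β/9 = 0, so β = Σxᵢyᵢ / (Σxᵢ² + σ²/τ²).
Σxᵢyᵢ = 4·15 + 2·8 + 5·12 = 136; Σxᵢ² = 45; σ²/τ² = 1.
β̂_MAP = 136 / (45 + 1) = 136/46 ≈ 2.957.

β̂_MAP = 2.957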